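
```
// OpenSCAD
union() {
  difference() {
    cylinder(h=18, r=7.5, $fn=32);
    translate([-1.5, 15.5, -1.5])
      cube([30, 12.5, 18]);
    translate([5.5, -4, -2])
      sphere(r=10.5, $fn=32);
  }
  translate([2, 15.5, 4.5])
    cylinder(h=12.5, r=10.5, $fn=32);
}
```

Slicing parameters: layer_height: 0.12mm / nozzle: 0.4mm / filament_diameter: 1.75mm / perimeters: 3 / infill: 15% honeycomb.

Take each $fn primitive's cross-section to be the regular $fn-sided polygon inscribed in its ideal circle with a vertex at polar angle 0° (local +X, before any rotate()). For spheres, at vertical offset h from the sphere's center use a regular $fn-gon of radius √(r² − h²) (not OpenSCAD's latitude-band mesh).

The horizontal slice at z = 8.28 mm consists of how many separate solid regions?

At z = 8.28 mm: the r=7.5 cylinder gives a regular 32-gon of circumradius 7.5 (constant along its height); the cube at (-1.5, 15.5) (footprint 30×12.5) is included at this height; the r=10.5 sphere at (5.5, -4) contributes a regular 32-gon of circumradius √(10.5²−10.28²) = 2.138; After the difference (first − rest): starting from the r=7.5 cylinder, the 30×12.5 cube at (-1.5, 15.5) misses the remaining region (no effect); the r=10.5 sphere at (5.5, -4) partially overlaps it — only the 9.57 mm² overlap (of its 14.27 mm²) is removed, clipping the outline — 1 connected region; the cylinder at (2, 15.5): section is a regular 32-gon, circumradius r=10.5; Taking the union: the regions partially overlap (shared area 13.54 mm²), so overlapping operands fuse into one piece — 1 connected region. The result has 1 disconnected region.

1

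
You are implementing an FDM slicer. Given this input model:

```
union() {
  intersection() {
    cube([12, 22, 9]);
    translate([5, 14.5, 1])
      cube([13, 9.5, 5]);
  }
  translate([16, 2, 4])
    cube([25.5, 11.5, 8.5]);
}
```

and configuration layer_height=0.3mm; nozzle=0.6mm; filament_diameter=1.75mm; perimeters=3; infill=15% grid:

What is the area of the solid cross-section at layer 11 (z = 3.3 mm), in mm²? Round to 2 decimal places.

52.50 mm²

At z = 3.3 mm: the cube (footprint 12×22) is included at this height (area 264.00 mm²); the 13×9.5 cube at (5, 14.5) contributes its full rectangle (area 123.50 mm²); After intersecting: the 13×9.5 cube at (5, 14.5) partially overlaps the 12×22 cube; clipping to the common part keeps 52.50 mm² — area = 52.50 mm²; the cube at (16, 2) does not reach this height (z outside [4, 12.5]); Taking the union: only that combined region is present, so the union is just that shape — area = 52.50 mm². Overall, the cross-section is a single solid region. Net area = 52.50 mm².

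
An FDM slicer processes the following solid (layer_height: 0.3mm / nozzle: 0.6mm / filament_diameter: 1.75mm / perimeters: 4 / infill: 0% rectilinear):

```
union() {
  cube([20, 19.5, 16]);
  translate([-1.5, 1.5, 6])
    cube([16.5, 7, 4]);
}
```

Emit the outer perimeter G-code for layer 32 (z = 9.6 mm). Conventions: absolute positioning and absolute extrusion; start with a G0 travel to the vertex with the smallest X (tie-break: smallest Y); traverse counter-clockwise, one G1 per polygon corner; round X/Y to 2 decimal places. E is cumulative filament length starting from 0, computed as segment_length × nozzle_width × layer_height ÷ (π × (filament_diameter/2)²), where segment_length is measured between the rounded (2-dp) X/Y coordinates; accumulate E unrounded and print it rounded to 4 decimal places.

At z = 9.6 mm: the 20×19.5 cube contributes its full rectangle; the cube at (-1.5, 1.5) (footprint 16.5×7) is included at this height; Combining (union): the regions partially overlap (shared area 105.00 mm²), so overlapping operands fuse into one piece — 1 connected region. The outline is a single polygon with 8 vertices. Extrusion per mm of travel: 0.6 × 0.3 / (π × 0.875²) = 0.074835. Accumulating E over each segment gives final E = 6.1365.

G0 X-1.50 Y1.50 Z9.60
G1 X0.00 Y1.50 E0.1123
G1 X0.00 Y0.00 E0.2245
G1 X20.00 Y0.00 E1.7212
G1 X20.00 Y19.50 E3.1805
G1 X0.00 Y19.50 E4.6772
G1 X0.00 Y8.50 E5.5004
G1 X-1.50 Y8.50 E5.6126
G1 X-1.50 Y1.50 E6.1365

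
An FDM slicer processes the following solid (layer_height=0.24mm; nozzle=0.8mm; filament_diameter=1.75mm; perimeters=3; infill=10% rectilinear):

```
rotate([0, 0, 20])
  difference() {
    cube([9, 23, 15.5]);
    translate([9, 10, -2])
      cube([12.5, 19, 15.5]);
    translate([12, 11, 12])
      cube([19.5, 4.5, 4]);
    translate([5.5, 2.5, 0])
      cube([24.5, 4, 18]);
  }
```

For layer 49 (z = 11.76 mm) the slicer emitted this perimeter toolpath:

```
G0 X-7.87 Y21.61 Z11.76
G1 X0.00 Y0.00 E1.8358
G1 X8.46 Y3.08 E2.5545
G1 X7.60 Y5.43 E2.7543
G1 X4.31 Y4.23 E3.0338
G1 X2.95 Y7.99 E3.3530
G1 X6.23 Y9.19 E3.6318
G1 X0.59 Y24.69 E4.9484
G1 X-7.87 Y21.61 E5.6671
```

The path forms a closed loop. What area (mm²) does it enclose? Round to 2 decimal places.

193.01 mm²

Apply the shoelace formula to the sequence of (X, Y) vertices; enclosed area = 193.01 mm².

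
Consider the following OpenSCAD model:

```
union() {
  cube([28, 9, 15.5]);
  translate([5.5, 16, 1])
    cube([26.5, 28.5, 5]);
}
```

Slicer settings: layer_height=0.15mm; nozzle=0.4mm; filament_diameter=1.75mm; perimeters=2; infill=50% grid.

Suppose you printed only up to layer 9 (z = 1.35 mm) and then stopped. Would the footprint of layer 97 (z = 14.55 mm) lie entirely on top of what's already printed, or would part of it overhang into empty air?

entirely on top

Compare the two slices. At z = 1.35: the 28×9 cube contributes its full rectangle (area 252.00 mm²); the cube at (5.5, 16) is present — its section is the full 26.5×28.5 rectangle (area 755.25 mm²); Taking the union: the 2 present regions are separate (no shared area or edge), so areas and boundary lengths simply add and each stays a separate island — area = 1007.25 mm². At z = 14.55: the 28×9 cube contributes its full rectangle (area 252.00 mm²); the cube at (5.5, 16) is absent (z outside [1, 6]); Combining (union): only the 28×9 cube is present, so the union is just that shape — area = 252.00 mm². Checking containment: the cross-section at z = 14.55 is a subset of the cross-section at z = 1.35.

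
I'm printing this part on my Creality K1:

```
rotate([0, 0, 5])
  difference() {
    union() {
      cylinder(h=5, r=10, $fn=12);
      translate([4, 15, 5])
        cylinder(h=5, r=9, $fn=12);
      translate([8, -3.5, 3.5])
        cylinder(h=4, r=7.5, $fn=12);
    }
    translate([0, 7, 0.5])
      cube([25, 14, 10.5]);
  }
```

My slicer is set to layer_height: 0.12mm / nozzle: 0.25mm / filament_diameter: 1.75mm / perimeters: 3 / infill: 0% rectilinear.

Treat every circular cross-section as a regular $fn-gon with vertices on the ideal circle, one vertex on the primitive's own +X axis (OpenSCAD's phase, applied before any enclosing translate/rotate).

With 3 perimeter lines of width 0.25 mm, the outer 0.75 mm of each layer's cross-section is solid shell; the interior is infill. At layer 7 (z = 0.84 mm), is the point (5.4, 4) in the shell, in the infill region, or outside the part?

At z = 0.84 mm: the r=10 cylinder gives a regular 12-gon of circumradius 10 (constant along its height); the cylinder at (4, 15) does not reach this height (z outside [5, 10]); the cylinder at (8, -3.5) does not reach this height (z outside [3.5, 7.5]); Combining (union): only the r=10 cylinder is present, so the union is just that shape — 1 connected region; the 25×14 cube at (0, 7) contributes its full rectangle; Taking the first minus the rest: starting from the result so far, the 25×14 cube at (0, 7) partially overlaps it — only the 13.03 mm² overlap (of its 350.00 mm²) is removed, clipping the outline — 1 connected region; (rotated 5° about Z; rotation is an isometry so areas/perimeters/island counts are preserved). Overall, the cross-section is a single solid region. Undo the 5° rotation: the query point maps to (5.728, 3.514) in the un-rotated model frame. The nearest boundary edge runs (6.66, 7.00)→(8.66, 5.00); distance from the point to it = 3.12 mm. The point is inside the cross-section and 3.12 mm from the nearest boundary — more than the 0.75 mm shell width (3 × 0.25), so it's in the infill interior.

infill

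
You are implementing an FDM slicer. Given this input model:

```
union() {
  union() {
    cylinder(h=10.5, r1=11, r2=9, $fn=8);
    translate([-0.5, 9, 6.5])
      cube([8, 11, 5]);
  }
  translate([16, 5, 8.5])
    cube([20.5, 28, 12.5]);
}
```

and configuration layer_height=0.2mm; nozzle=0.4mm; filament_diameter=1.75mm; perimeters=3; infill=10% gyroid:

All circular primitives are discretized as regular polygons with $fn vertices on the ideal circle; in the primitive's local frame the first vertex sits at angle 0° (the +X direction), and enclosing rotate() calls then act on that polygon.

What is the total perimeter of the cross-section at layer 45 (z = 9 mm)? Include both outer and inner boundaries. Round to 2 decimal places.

189.30 mm

At z = 9 mm: the cone contributes a regular 8-gon of circumradius 9.286 (interpolated between r1=11 and r2=9 at t=0.857) (perimeter = 2·8·9.286·sin(180°/8) = 56.86 mm); the 8×11 cube at (-0.5, 9) contributes its full rectangle (perimeter 38.00 mm); Combining (union): the regions partially overlap (shared area 0.19 mm²), so the edge portions inside another operand are dropped and the merged outline is re-measured after clipping — boundary = 92.30 mm; the 20.5×28 cube at (16, 5) contributes its full rectangle (perimeter 97.00 mm); Taking the union: the 2 present regions are separate (no shared area or edge), so areas and boundary lengths simply add and each stays a separate island — boundary = 189.30 mm. Overall, the cross-section has 2 separate islands. Total boundary length (outer) = 189.30 mm.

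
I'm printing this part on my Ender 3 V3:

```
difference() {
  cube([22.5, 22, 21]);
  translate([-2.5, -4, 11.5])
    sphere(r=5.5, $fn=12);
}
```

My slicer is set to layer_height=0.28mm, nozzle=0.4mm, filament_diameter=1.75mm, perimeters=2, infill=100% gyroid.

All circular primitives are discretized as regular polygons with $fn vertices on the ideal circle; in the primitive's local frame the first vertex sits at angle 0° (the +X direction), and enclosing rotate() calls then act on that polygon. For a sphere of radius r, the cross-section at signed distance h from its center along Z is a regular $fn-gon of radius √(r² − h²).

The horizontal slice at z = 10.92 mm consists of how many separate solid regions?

At z = 10.92 mm: the cube (footprint 22.5×22) is included at this height; the r=5.5 sphere at (-2.5, -4) contributes a regular 12-gon of circumradius √(5.5²−0.58²) = 5.469; Subtracting the remaining from the first: starting from the 22.5×22 cube, the r=5.5 sphere at (-2.5, -4) partially overlaps it — only the 0.45 mm² overlap (of its 89.74 mm²) is removed, clipping the outline — 1 connected region. The result has 1 disconnected region.

1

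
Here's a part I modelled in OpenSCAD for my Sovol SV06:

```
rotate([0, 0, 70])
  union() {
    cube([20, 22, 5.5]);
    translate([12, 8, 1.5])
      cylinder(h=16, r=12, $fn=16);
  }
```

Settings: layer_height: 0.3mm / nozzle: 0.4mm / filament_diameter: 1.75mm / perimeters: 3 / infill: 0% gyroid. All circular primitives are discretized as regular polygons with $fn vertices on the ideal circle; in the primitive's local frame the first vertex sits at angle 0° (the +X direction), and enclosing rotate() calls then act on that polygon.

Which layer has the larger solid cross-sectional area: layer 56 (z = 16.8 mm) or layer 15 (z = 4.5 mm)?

Layer 56 (z = 16.8): the cube does not reach this height (z outside [0, 5.5]); the cylinder at (12, 8): section is a regular 16-gon, circumradius r=12 (area = (16/2)·12.000²·sin(360°/16) = 440.85 mm²); Merging all regions: only the r=12 cylinder at (12, 8) is present, so the union is just that shape — area = 440.85 mm²; (rotated 70° about Z; rotation is an isometry so areas/perimeters/island counts are preserved). So its area = 440.85 mm². Layer 15 (z = 4.5): the cube (footprint 20×22) is included at this height (area 440.00 mm²); the cylinder at (12, 8): section is a regular 16-gon, circumradius r=12 (area = (16/2)·12.000²·sin(360°/16) = 440.85 mm²); Merging all regions: the regions partially overlap — summed areas 880.85 mm² minus the doubly-counted overlap 348.03 mm² gives 532.82 mm² — area = 532.82 mm²; (whole slice rotated 70° about Z — lengths, areas and connectivity unchanged). So its area = 532.82 mm². Layer 15 is larger (532.82 vs 440.85 mm²).

layer 15 (z = 4.5 mm)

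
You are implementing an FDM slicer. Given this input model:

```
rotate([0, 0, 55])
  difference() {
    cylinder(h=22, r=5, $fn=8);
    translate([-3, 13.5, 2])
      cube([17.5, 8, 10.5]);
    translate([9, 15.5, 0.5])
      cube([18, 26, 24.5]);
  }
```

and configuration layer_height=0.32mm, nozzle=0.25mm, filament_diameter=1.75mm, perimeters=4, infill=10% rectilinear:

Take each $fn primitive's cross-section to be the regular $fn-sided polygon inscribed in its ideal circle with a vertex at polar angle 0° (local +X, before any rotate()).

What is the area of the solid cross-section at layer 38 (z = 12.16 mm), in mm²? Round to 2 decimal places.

70.71 mm²

At z = 12.16 mm: the cylinder: section is a regular 8-gon, circumradius r=5 (area = (8/2)·5.000²·sin(360°/8) = 70.71 mm²); the cube at (-3, 13.5) (footprint 17.5×8) is included at this height (area 140.00 mm²); the cube at (9, 15.5) (footprint 18×26) is included at this height (area 468.00 mm²); After the difference (first − rest): starting from the r=5 cylinder (70.71 mm²), the 17.5×8 cube at (-3, 13.5) misses the remaining region (no effect); the 18×26 cube at (9, 15.5) misses the remaining region (no effect) — area = 70.71 mm²; (rotated 55° about Z; rotation is an isometry so areas/perimeters/island counts are preserved). Overall, the cross-section is a single solid region. Net area = 70.71 mm².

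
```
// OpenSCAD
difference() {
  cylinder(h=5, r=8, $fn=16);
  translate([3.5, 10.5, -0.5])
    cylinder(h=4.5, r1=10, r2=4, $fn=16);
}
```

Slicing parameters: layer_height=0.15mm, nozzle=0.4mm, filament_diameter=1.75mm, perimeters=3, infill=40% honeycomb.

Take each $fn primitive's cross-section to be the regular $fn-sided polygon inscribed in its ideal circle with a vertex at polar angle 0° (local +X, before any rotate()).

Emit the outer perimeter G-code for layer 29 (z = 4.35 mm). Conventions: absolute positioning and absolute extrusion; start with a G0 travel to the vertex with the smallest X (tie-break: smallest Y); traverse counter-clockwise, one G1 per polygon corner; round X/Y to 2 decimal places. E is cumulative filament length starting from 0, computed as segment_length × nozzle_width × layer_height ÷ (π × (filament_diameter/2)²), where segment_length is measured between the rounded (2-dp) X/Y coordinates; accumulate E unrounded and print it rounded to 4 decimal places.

G0 X-8.00 Y0.00 Z4.35
G1 X-7.39 Y-3.06 E0.0778
G1 X-5.66 Y-5.66 E0.1557
G1 X-3.06 Y-7.39 E0.2336
G1 X0.00 Y-8.00 E0.3115
G1 X3.06 Y-7.39 E0.3893
G1 X5.66 Y-5.66 E0.4672
G1 X7.39 Y-3.06 E0.5451
G1 X8.00 Y0.00 E0.6229
G1 X7.39 Y3.06 E0.7008
G1 X5.66 Y5.66 E0.7787
G1 X3.06 Y7.39 E0.8566
G1 X0.00 Y8.00 E0.9344
G1 X-3.06 Y7.39 E1.0123
G1 X-5.66 Y5.66 E1.0902
G1 X-7.39 Y3.06 E1.1681
G1 X-8.00 Y0.00 E1.2459

At z = 4.35 mm: the cylinder: section is a regular 16-gon, circumradius r=8; the cone at (3.5, 10.5) is not intersected at this z (z outside [-0.5, 4]); After the difference (first − rest): none of the subtracted shapes is present at this height, so the r=8 cylinder is unchanged — 1 connected region. The outline is a single polygon with 16 vertices. Extrusion per mm of travel: 0.4 × 0.15 / (π × 0.875²) = 0.024945. Accumulating E over each segment gives final E = 1.2459.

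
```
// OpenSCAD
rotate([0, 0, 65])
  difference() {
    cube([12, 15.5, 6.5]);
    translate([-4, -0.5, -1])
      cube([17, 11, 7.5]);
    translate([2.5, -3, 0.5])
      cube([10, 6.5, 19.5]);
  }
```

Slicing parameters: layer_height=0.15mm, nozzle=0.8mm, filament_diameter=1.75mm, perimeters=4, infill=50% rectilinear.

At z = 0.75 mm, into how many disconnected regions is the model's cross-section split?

At z = 0.75 mm: the 12×15.5 cube contributes its full rectangle; the cube at (-4, -0.5) is present — its section is the full 17×11 rectangle; the 10×6.5 cube at (2.5, -3) contributes its full rectangle; Subtracting the remaining from the first: starting from the 12×15.5 cube, the 17×11 cube at (-4, -0.5) partially overlaps it — only the 126.00 mm² overlap (of its 187.00 mm²) is removed, clipping the outline; the 10×6.5 cube at (2.5, -3) misses the remaining region (no effect) — 1 connected region; (whole slice rotated 65° about Z — lengths, areas and connectivity unchanged). The result has 1 disconnected region.

1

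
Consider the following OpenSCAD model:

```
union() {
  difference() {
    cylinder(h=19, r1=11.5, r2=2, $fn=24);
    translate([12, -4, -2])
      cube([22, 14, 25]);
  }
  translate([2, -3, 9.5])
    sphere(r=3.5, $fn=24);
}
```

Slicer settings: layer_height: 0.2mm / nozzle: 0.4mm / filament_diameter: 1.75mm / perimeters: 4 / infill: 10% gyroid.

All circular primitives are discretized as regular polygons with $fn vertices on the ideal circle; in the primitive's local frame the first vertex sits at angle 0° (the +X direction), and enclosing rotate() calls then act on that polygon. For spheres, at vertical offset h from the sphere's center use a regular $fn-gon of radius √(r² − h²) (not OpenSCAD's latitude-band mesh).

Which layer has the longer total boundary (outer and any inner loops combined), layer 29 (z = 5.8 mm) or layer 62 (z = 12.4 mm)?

layer 29 (z = 5.8 mm)

Layer 29 (z = 5.8): the cone: at t=0.305 of its height the radius interpolates to r₁+(r₂−r₁)t = 8.600, giving a regular 24-gon of that circumradius (perimeter = 2·24·8.600·sin(180°/24) = 53.88 mm); the cube at (12, -4) (footprint 22×14) is included at this height (perimeter 72.00 mm); After the difference (first − rest): starting from the cone, the 22×14 cube at (12, -4) misses the remaining region (no effect) — boundary = 53.88 mm; the sphere at (2, -3) is not intersected at this z (|z−center|=3.700 > r=3.5); Combining (union): only that combined region is present, so the union is just that shape — boundary = 53.88 mm. So its perimeter = 53.88 mm. Layer 62 (z = 12.4): the cone contributes a regular 24-gon of circumradius 5.300 (interpolated between r1=11.5 and r2=2 at t=0.653) (perimeter = 2·24·5.300·sin(180°/24) = 33.21 mm); the cube at (12, -4) (footprint 22×14) is included at this height (perimeter 72.00 mm); After the difference (first − rest): starting from the cone, the 22×14 cube at (12, -4) misses the remaining region (no effect) — boundary = 33.21 mm; the sphere at (2, -3): section is a regular 24-gon, circumradius = √(r²−h²) = √(3.5²−2.9²) = 1.960 (perimeter = 2·24·1.960·sin(180°/24) = 12.28 mm); Taking the union: the regions partially overlap (shared area 11.45 mm²), so the edge portions inside another operand are dropped and the merged outline is re-measured after clipping — boundary = 33.38 mm. So its perimeter = 33.38 mm. Layer 29 is larger (53.88 vs 33.38 mm).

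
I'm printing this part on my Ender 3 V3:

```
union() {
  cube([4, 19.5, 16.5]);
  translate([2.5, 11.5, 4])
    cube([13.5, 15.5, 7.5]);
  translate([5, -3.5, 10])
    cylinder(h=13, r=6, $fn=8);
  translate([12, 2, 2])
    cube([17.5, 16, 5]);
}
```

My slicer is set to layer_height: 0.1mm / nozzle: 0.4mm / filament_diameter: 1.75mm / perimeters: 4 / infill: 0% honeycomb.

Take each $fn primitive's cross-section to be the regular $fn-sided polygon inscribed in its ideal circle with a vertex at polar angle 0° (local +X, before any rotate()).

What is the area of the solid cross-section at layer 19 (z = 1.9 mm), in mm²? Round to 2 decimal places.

78.00 mm²

At z = 1.9 mm: the cube (footprint 4×19.5) is included at this height (area 78.00 mm²); the cube at (2.5, 11.5) is not intersected at this z (z outside [4, 11.5]); the cylinder at (5, -3.5) does not reach this height (z outside [10, 23]); the cube at (12, 2) is not intersected at this z (z outside [2, 7]); Merging all regions: only the 4×19.5 cube is present, so the union is just that shape — area = 78.00 mm². Overall, the cross-section is a single solid region. Net area = 78.00 mm².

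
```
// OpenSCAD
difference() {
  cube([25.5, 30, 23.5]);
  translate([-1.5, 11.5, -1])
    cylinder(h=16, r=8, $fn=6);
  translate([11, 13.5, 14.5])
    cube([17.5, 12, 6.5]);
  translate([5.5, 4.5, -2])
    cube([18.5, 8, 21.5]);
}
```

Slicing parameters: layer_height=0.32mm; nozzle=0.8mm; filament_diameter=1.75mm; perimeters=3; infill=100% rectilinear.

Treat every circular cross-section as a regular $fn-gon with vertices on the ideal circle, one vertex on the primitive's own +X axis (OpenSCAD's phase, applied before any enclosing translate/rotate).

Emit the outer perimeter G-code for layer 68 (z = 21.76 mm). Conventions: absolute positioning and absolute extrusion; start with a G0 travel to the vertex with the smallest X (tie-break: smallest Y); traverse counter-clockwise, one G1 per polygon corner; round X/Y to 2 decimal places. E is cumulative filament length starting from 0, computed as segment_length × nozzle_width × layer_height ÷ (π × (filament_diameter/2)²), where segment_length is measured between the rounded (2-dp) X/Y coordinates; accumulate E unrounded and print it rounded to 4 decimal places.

At z = 21.76 mm: the 25.5×30 cube contributes its full rectangle; the cylinder at (-1.5, 11.5) is absent (z outside [-1, 15]); the cube at (11, 13.5) is absent (z outside [14.5, 21]); the cube at (5.5, 4.5) is absent (z outside [-2, 19.5]); After the difference (first − rest): none of the subtracted shapes is present at this height, so the 25.5×30 cube is unchanged — 1 connected region. The outline is a single polygon with 4 vertices. Extrusion per mm of travel: 0.8 × 0.32 / (π × 0.875²) = 0.106432. Accumulating E over each segment gives final E = 11.8140.

G0 X0.00 Y0.00 Z21.76
G1 X25.50 Y0.00 E2.7140
G1 X25.50 Y30.00 E5.9070
G1 X0.00 Y30.00 E8.6210
G1 X0.00 Y0.00 E11.8140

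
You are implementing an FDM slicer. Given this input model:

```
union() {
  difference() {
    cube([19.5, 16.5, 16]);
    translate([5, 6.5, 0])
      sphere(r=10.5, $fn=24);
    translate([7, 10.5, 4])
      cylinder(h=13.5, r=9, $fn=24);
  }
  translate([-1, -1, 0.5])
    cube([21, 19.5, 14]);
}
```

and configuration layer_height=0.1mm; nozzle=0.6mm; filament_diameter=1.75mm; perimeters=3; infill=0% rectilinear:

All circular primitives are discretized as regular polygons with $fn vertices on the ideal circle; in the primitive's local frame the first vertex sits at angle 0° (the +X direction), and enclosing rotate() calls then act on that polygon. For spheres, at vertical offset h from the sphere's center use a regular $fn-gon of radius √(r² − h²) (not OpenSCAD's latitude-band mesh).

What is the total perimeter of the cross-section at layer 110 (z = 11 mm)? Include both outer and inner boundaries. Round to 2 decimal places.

At z = 11 mm: the cube (footprint 19.5×16.5) is included at this height (perimeter 72.00 mm); the sphere at (5, 6.5) is absent (|z−center|=11.000 > r=10.5); the r=9 cylinder at (7, 10.5) contributes a regular 24-gon of circumradius 9 (perimeter = 2·24·9.000·sin(180°/24) = 56.39 mm); Subtracting the remaining from the first: starting from the 19.5×16.5 cube, the r=9 cylinder at (7, 10.5) partially overlaps it — only the 209.62 mm² overlap (of its 251.57 mm²) is removed, clipping the outline — boundary = 77.01 mm; the 21×19.5 cube at (-1, -1) contributes its full rectangle (perimeter 81.00 mm); Combining (union): that combined region lies entirely inside the 21×19.5 cube at (-1, -1), so the union is just the 21×19.5 cube at (-1, -1) — boundary = 81.00 mm. Overall, the cross-section is a single solid region. Total boundary length (outer) = 81.00 mm.

81.00 mm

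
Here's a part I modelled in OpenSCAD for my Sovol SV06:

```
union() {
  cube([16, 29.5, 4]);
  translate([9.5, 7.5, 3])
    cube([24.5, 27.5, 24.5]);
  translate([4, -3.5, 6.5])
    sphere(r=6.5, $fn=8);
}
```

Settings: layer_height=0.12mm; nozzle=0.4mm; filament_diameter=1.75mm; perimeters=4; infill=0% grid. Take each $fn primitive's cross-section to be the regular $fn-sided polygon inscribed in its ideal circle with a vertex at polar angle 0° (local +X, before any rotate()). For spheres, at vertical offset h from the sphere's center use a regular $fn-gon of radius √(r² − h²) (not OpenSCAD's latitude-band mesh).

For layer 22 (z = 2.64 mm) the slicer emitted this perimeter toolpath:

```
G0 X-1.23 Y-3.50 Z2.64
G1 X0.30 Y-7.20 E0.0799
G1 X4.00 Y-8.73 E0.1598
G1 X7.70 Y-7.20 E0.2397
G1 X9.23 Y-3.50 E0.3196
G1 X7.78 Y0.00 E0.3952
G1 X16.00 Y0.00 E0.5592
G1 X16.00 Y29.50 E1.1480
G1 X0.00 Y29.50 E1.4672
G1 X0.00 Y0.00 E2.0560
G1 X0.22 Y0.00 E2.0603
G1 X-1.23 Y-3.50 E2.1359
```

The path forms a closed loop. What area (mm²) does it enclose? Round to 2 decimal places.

542.24 mm²

Apply the shoelace formula to the sequence of (X, Y) vertices; enclosed area = 542.24 mm².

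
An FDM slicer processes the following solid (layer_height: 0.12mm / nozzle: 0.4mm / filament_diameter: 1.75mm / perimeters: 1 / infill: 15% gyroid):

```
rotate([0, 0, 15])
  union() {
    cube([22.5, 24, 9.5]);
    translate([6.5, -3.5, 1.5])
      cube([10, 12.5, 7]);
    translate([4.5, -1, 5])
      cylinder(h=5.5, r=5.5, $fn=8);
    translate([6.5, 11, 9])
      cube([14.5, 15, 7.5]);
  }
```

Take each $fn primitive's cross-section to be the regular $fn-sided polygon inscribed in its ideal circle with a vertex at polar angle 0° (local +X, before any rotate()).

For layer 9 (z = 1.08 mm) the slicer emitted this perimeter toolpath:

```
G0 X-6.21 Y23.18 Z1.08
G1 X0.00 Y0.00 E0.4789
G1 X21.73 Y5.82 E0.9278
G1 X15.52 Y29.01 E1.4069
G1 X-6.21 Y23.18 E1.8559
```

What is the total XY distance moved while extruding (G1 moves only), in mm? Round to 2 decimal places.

Sum the Euclidean lengths of each G1 segment: total = 93.00 mm.

93.00 mm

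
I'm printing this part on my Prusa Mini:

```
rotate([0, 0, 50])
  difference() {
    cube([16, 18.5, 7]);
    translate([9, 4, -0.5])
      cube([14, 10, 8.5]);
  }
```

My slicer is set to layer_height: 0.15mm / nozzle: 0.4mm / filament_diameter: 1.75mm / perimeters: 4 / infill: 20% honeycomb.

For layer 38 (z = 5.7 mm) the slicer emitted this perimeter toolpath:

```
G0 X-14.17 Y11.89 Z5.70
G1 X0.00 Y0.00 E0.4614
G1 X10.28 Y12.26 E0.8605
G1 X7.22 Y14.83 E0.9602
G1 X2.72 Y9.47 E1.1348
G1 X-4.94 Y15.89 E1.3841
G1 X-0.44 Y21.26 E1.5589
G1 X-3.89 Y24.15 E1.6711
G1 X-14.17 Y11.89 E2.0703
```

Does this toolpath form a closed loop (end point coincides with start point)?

yes

Start point (G0): (-14.17, 11.89). End point (last G1): the path returns to the start — closed.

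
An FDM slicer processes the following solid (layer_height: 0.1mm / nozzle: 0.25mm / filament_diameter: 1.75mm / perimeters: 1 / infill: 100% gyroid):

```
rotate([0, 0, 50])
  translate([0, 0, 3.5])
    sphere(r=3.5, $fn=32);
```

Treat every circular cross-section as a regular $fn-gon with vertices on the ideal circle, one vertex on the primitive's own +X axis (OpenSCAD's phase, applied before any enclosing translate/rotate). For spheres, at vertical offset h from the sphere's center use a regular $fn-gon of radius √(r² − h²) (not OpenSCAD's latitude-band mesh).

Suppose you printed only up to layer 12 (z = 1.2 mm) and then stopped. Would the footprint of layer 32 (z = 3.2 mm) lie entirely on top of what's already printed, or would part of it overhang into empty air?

part overhangs

Compare the two slices. At z = 1.2: the sphere: section is a regular 32-gon, circumradius = √(r²−h²) = √(3.5²−2.3²) = 2.638 (area = (32/2)·2.638²·sin(360°/32) = 21.73 mm²); (whole slice rotated 50° about Z — lengths, areas and connectivity unchanged). At z = 3.2: the r=3.5 sphere slices to a regular 32-gon of circumradius 3.487 (√(r²−h²) with h=0.3 from center) (area = (32/2)·3.487²·sin(360°/32) = 37.96 mm²); (rotated 50° about Z; rotation is an isometry so areas/perimeters/island counts are preserved). Checking containment: at z = 3.2 the cross-section extends beyond the z = 1.2 cross-section by about 16.23 mm².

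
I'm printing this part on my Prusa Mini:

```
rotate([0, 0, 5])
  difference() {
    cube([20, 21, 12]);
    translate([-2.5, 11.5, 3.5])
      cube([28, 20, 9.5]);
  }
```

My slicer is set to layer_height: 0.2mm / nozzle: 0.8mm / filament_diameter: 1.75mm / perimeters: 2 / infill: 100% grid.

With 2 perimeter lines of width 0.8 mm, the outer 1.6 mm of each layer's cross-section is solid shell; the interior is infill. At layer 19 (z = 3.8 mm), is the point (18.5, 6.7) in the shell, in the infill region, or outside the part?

At z = 3.8 mm: the 20×21 cube contributes its full rectangle; the 28×20 cube at (-2.5, 11.5) contributes its full rectangle; Subtracting the remaining from the first: starting from the 20×21 cube, the 28×20 cube at (-2.5, 11.5) partially overlaps it — only the 190.00 mm² overlap (of its 560.00 mm²) is removed, clipping the outline — 1 connected region; (rotated 5° about Z; rotation is an isometry so areas/perimeters/island counts are preserved). Overall, the cross-section is a single solid region. Undo the 5° rotation: the query point maps to (19.014, 5.062) in the un-rotated model frame. The nearest boundary edge runs (20.00, 11.50)→(20.00, 0.00); distance from the point to it = 0.99 mm. The point is inside the cross-section, 0.99 mm from the nearest boundary — within the 1.6 mm shell band (2 × 0.8).

shell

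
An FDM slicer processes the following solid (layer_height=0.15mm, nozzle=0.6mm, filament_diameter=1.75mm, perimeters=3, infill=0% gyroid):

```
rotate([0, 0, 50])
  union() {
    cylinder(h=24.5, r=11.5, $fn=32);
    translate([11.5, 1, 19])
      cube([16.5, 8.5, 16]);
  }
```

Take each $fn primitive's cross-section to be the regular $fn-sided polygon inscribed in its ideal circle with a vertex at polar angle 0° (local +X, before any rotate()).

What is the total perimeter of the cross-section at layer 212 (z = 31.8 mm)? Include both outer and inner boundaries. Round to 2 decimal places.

50.00 mm

At z = 31.8 mm: the cylinder is absent (z outside [0, 24.5]); the cube at (11.5, 1) is present — its section is the full 16.5×8.5 rectangle (perimeter 50.00 mm); Taking the union: only the 16.5×8.5 cube at (11.5, 1) is present, so the union is just that shape — boundary = 50.00 mm; (whole slice rotated 50° about Z — lengths, areas and connectivity unchanged). Overall, the cross-section is a single solid region. Total boundary length (outer) = 50.00 mm.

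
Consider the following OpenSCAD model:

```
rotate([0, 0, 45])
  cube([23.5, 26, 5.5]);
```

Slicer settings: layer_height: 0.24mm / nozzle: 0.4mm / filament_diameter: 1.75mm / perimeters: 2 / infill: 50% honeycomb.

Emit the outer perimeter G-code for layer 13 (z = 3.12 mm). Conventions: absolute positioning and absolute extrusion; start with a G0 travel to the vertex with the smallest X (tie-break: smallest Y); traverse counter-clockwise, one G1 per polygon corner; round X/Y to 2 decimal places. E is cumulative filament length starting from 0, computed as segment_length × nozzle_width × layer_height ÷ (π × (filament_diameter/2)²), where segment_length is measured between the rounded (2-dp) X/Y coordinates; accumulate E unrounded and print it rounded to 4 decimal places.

At z = 3.12 mm: the cube is present — its section is the full 23.5×26 rectangle; (whole slice rotated 45° about Z — lengths, areas and connectivity unchanged). The outline is a single polygon with 4 vertices. Extrusion per mm of travel: 0.4 × 0.24 / (π × 0.875²) = 0.039912. Accumulating E over each segment gives final E = 3.9511.

G0 X-18.38 Y18.38 Z3.12
G1 X0.00 Y0.00 E1.0374
G1 X16.62 Y16.62 E1.9756
G1 X-1.77 Y35.00 E3.0133
G1 X-18.38 Y18.38 E3.9511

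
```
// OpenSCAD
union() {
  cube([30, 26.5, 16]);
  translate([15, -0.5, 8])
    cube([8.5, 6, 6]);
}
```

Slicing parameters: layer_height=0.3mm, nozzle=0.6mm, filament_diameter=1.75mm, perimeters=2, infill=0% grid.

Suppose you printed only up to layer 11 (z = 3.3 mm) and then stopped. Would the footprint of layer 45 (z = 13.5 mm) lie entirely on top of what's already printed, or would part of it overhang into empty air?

part overhangs

Compare the two slices. At z = 3.3: the cube is present — its section is the full 30×26.5 rectangle (area 795.00 mm²); the cube at (15, -0.5) is absent (z outside [8, 14]); Merging all regions: only the 30×26.5 cube is present, so the union is just that shape — area = 795.00 mm². At z = 13.5: the cube is present — its section is the full 30×26.5 rectangle (area 795.00 mm²); the cube at (15, -0.5) (footprint 8.5×6) is included at this height (area 51.00 mm²); Merging all regions: the regions partially overlap — summed areas 846.00 mm² minus the doubly-counted overlap 46.75 mm² gives 799.25 mm² — area = 799.25 mm². Checking containment: at z = 13.5 the cross-section extends beyond the z = 3.3 cross-section by about 4.25 mm².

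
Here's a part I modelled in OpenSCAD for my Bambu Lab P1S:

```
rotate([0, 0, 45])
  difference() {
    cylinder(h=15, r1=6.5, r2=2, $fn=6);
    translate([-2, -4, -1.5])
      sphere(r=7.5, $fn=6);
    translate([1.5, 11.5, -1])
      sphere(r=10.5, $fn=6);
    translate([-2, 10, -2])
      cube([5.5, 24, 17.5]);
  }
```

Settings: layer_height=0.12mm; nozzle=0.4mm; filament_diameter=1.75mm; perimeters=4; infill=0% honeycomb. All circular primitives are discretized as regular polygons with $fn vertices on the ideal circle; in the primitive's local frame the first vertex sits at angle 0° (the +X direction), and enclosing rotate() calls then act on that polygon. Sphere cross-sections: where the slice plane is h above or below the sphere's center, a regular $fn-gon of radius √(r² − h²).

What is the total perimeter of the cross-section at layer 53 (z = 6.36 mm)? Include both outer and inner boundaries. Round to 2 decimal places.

27.55 mm

At z = 6.36 mm: the cone: at t=0.424 of its height the radius interpolates to r₁+(r₂−r₁)t = 4.592, giving a regular 6-gon of that circumradius (perimeter = 2·6·4.592·sin(180°/6) = 27.55 mm); the sphere at (-2, -4) is not intersected at this z (|z−center|=7.860 > r=7.5); the r=10.5 sphere at (1.5, 11.5) slices to a regular 6-gon of circumradius 7.489 (√(r²−h²) with h=7.36 from center) (perimeter = 2·6·7.489·sin(180°/6) = 44.93 mm); the 5.5×24 cube at (-2, 10) contributes its full rectangle (perimeter 59.00 mm); Taking the first minus the rest: starting from the cone, the r=10.5 sphere at (1.5, 11.5) misses the remaining region (no effect); the 5.5×24 cube at (-2, 10) misses the remaining region (no effect) — boundary = 27.55 mm; (rotated 45° about Z; rotation is an isometry so areas/perimeters/island counts are preserved). Overall, the cross-section is a single solid region. Total boundary length (outer) = 27.55 mm.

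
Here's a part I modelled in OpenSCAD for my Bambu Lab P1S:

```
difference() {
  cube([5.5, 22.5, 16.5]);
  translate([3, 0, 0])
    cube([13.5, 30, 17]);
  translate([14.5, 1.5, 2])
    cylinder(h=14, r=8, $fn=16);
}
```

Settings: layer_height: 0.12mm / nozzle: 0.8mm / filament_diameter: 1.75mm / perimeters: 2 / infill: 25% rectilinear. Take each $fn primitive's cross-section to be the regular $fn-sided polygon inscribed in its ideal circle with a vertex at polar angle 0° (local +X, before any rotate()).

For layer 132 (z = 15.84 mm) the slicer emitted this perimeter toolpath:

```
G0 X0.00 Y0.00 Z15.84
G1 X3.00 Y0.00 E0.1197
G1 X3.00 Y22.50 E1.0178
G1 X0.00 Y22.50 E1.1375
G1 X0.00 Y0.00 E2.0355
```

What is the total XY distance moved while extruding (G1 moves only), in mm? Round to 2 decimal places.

51.00 mm

Sum the Euclidean lengths of each G1 segment: total = 51.00 mm.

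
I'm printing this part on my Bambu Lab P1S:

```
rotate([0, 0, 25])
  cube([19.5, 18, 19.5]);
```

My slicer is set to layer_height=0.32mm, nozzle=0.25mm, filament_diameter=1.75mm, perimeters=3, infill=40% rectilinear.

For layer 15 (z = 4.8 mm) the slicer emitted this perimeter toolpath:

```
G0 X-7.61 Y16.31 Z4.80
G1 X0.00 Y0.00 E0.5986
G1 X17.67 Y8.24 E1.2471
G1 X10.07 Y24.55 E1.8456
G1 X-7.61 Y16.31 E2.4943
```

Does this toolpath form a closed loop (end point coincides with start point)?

Start point (G0): (-7.61, 16.31). End point (last G1): the path returns to the start — closed.

yes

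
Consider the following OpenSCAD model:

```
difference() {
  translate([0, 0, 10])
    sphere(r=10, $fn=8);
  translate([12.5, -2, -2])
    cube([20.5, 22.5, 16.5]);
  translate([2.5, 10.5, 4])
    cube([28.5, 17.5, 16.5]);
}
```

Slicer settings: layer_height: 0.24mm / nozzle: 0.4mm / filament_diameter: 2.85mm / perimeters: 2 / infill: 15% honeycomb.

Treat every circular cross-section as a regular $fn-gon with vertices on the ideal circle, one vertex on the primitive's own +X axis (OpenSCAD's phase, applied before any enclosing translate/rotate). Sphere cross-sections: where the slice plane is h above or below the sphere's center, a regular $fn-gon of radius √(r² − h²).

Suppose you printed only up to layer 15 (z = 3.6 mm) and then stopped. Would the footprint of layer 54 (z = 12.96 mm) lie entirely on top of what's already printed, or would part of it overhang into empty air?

part overhangs

Compare the two slices. At z = 3.6: the sphere: section is a regular 8-gon, circumradius = √(r²−h²) = √(10²−6.4²) = 7.684 (area = (8/2)·7.684²·sin(360°/8) = 166.99 mm²); the cube at (12.5, -2) (footprint 20.5×22.5) is included at this height (area 461.25 mm²); the cube at (2.5, 10.5) is not intersected at this z (z outside [4, 20.5]); After the difference (first − rest): starting from the r=10 sphere (166.99 mm²), the 20.5×22.5 cube at (12.5, -2) misses the remaining region (no effect) — area = 166.99 mm². At z = 12.96: the sphere: section is a regular 8-gon, circumradius = √(r²−h²) = √(10²−2.96²) = 9.552 (area = (8/2)·9.552²·sin(360°/8) = 258.06 mm²); the cube at (12.5, -2) (footprint 20.5×22.5) is included at this height (area 461.25 mm²); the cube at (2.5, 10.5) (footprint 28.5×17.5) is included at this height (area 498.75 mm²); After the difference (first − rest): starting from the r=10 sphere (258.06 mm²), the 20.5×22.5 cube at (12.5, -2) misses the remaining region (no effect); the 28.5×17.5 cube at (2.5, 10.5) misses the remaining region (no effect) — area = 258.06 mm². Checking containment: at z = 12.96 the cross-section extends beyond the z = 3.6 cross-section by about 91.07 mm².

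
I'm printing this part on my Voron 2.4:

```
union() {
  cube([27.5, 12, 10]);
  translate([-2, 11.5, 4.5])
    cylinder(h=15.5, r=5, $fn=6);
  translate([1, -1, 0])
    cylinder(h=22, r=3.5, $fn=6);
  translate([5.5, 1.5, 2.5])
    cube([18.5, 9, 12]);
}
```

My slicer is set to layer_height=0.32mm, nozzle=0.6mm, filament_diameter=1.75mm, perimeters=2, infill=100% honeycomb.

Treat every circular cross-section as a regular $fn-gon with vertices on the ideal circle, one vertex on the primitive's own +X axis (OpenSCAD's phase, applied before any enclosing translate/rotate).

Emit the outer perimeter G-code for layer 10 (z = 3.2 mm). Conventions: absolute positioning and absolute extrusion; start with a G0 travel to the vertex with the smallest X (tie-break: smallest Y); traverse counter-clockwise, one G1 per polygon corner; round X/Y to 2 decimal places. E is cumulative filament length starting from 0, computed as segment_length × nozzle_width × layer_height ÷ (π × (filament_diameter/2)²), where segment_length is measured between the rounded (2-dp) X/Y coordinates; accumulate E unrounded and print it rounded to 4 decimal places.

At z = 3.2 mm: the cube is present — its section is the full 27.5×12 rectangle; the cylinder at (-2, 11.5) is not intersected at this z (z outside [4.5, 20]); the cylinder at (1, -1): section is a regular 6-gon, circumradius r=3.5; the 18.5×9 cube at (5.5, 1.5) contributes its full rectangle; Combining (union): the regions partially overlap (shared area 173.28 mm²), so overlapping operands fuse into one piece — 1 connected region. The outline is a single polygon with 10 vertices. Extrusion per mm of travel: 0.6 × 0.32 / (π × 0.875²) = 0.079824. Accumulating E over each segment gives final E = 7.1006.

G0 X-2.50 Y-1.00 Z3.20
G1 X-0.75 Y-4.03 E0.2793
G1 X2.75 Y-4.03 E0.5587
G1 X4.50 Y-1.00 E0.8380
G1 X3.92 Y0.00 E0.9303
G1 X27.50 Y0.00 E2.8125
G1 X27.50 Y12.00 E3.7704
G1 X0.00 Y12.00 E5.9656
G1 X0.00 Y2.03 E6.7615
G1 X-0.75 Y2.03 E6.8213
G1 X-2.50 Y-1.00 E7.1006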